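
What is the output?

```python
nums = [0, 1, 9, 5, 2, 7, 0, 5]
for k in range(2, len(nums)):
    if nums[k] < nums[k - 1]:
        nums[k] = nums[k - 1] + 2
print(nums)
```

k=2: 9>=1, unchanged → [0, 1, 9, 5, 2, 7, 0, 5]
k=3: 5<9, nums[3] = 9+2 = 11 → [0, 1, 9, 11, 2, 7, 0, 5]
k=4: 2<11, nums[4] = 11+2 = 13 → [0, 1, 9, 11, 13, 7, 0, 5]
k=5: 7<13, nums[5] = 13+2 = 15 → [0, 1, 9, 11, 13, 15, 0, 5]
k=6: 0<15, nums[6] = 15+2 = 17 → [0, 1, 9, 11, 13, 15, 17, 5]
k=7: 5<17, nums[7] = 17+2 = 19 → [0, 1, 9, 11, 13, 15, 17, 19]

[0, 1, 9, 11, 13, 15, 17, 19]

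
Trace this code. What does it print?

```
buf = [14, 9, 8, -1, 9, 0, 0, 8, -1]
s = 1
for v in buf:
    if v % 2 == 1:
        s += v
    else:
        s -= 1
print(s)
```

v=14: not odd, s = 1-1 = 0
v=9: odd, s = 0+9 = 9
v=8: not odd, s = 9-1 = 8
v=-1: odd, s = 8+(-1) = 7
v=9: odd, s = 7+9 = 16
v=0: not odd, s = 16-1 = 15
v=0: not odd, s = 15-1 = 14
v=8: not odd, s = 14-1 = 13
v=-1: odd, s = 13+(-1) = 12

12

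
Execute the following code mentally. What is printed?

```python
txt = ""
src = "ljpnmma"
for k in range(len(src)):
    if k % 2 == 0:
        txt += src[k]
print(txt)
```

lpma

k=0: add 'l' → 'l'
k=1: skip
k=2: add 'p' → 'lp'
k=3: skip
k=4: add 'm' → 'lpm'
k=5: skip
k=6: add 'a' → 'lpma'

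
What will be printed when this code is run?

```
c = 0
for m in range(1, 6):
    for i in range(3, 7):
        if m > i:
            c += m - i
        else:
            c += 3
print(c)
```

m=1,i=3: not 1>3, c = 0+3 = 3
m=1,i=4: not 1>4, c = 3+3 = 6
m=1,i=5: not 1>5, c = 6+3 = 9
m=1,i=6: not 1>6, c = 9+3 = 12
m=2,i=3: not 2>3, c = 12+3 = 15
m=2,i=4: not 2>4, c = 15+3 = 18
m=2,i=5: not 2>5, c = 18+3 = 21
m=2,i=6: not 2>6, c = 21+3 = 24
m=3,i=3: not 3>3, c = 24+3 = 27
m=3,i=4: not 3>4, c = 27+3 = 30
m=3,i=5: not 3>5, c = 30+3 = 33
m=3,i=6: not 3>6, c = 33+3 = 36
m=4,i=3: 4>3, c = 36+1 = 37
m=4,i=4: not 4>4, c = 37+3 = 40
m=4,i=5: not 4>5, c = 40+3 = 43
m=4,i=6: not 4>6, c = 43+3 = 46
m=5,i=3: 5>3, c = 46+2 = 48
m=5,i=4: 5>4, c = 48+1 = 49
m=5,i=5: not 5>5, c = 49+3 = 52
m=5,i=6: not 5>6, c = 52+3 = 55

55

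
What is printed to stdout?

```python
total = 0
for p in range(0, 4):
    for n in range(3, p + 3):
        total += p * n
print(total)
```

53

p=1,n=3: total = 0+3 = 3
p=2,n=3: total = 3+6 = 9
p=2,n=4: total = 9+8 = 17
p=3,n=3: total = 17+9 = 26
p=3,n=4: total = 26+12 = 38
p=3,n=5: total = 38+15 = 53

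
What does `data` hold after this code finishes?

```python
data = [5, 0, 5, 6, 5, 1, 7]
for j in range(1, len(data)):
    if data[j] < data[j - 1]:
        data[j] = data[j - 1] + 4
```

[5, 9, 13, 17, 21, 25, 29]

j=1: 0<5, data[1] = 5+4 = 9 → [5, 9, 5, 6, 5, 1, 7]
j=2: 5<9, data[2] = 9+4 = 13 → [5, 9, 13, 6, 5, 1, 7]
j=3: 6<13, data[3] = 13+4 = 17 → [5, 9, 13, 17, 5, 1, 7]
j=4: 5<17, data[4] = 17+4 = 21 → [5, 9, 13, 17, 21, 1, 7]
j=5: 1<21, data[5] = 21+4 = 25 → [5, 9, 13, 17, 21, 25, 7]
j=6: 7<25, data[6] = 25+4 = 29 → [5, 9, 13, 17, 21, 25, 29]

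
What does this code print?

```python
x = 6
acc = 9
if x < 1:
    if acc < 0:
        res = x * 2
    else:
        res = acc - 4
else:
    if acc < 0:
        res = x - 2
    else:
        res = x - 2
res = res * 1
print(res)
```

4

x=6, acc=9
x < 1 is False; acc < 0 is False
→ res = x - 2 = 4
res = 4*1 = 4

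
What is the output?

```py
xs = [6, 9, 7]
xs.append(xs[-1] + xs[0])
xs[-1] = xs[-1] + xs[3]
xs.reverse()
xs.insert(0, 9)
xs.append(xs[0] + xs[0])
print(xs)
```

append xs[-1]+xs[0] = 7+6 = 13 → [6, 9, 7, 13]
xs[-1] = xs[-1]+xs[3] = 13+13 = 26 → [6, 9, 7, 26]
reverse → [26, 7, 9, 6]
insert 9 at 0 → [9, 26, 7, 9, 6]
append xs[0]+xs[0] = 9+9 = 18 → [9, 26, 7, 9, 6, 18]

[9, 26, 7, 9, 6, 18]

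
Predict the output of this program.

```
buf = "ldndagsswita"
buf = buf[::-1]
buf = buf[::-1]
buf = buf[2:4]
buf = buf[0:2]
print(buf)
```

reverse → 'atiwssgadndl'
reverse → 'ldndagsswita'
slice [2:4] → 'nd'
slice [0:2] → 'nd'

nd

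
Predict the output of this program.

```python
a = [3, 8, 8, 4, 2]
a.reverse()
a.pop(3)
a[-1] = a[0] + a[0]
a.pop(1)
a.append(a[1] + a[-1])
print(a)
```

[2, 8, 4, 12]

reverse → [2, 4, 8, 8, 3]
pop(3) removes 8 → [2, 4, 8, 3]
a[-1] = a[0]+a[0] = 2+2 = 4 → [2, 4, 8, 4]
pop(1) removes 4 → [2, 8, 4]
append a[1]+a[-1] = 8+4 = 12 → [2, 8, 4, 12]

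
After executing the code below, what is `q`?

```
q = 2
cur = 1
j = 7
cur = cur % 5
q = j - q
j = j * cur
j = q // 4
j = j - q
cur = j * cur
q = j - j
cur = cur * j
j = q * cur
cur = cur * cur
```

cur = 1%5 = 1
q = 7-2 = 5
j = 7*1 = 7
j = 5//4 = 1
j = 1-5 = -4
cur = (-4)*1 = -4
q = (-4)-(-4) = 0
cur = (-4)*(-4) = 16
j = 0*16 = 0
cur = 16*16 = 256

0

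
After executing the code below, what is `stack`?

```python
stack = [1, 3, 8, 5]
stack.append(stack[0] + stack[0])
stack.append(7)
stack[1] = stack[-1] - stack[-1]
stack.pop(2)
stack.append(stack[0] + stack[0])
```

append stack[0]+stack[0] = 1+1 = 2 → [1, 3, 8, 5, 2]
append 7 → [1, 3, 8, 5, 2, 7]
stack[1] = stack[-1]-stack[-1] = 7-7 = 0 → [1, 0, 8, 5, 2, 7]
pop(2) removes 8 → [1, 0, 5, 2, 7]
append stack[0]+stack[0] = 1+1 = 2 → [1, 0, 5, 2, 7, 2]

[1, 0, 5, 2, 7, 2]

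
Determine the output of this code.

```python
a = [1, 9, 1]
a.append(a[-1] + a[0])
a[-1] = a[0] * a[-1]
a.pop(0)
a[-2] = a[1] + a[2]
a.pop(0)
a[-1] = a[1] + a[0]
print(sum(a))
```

8

append a[-1]+a[0] = 1+1 = 2 → [1, 9, 1, 2]
a[-1] = a[0]*a[-1] = 1*2 = 2 → [1, 9, 1, 2]
pop(0) removes 1 → [9, 1, 2]
a[-2] = a[1]+a[2] = 1+2 = 3 → [9, 3, 2]
pop(0) removes 9 → [3, 2]
a[-1] = a[1]+a[0] = 2+3 = 5 → [3, 5]
sum = 8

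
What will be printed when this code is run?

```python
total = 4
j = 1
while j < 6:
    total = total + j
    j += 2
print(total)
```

13

j=1: total = 4+1 = 5
j=3: total = 5+3 = 8
j=5: total = 8+5 = 13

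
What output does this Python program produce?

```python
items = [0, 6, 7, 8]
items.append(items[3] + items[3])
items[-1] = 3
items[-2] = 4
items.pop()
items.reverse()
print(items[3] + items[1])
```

append items[3]+items[3] = 8+8 = 16 → [0, 6, 7, 8, 16]
items[-1] = 3 → [0, 6, 7, 8, 3]
items[-2] = 4 → [0, 6, 7, 4, 3]
pop() removes 3 → [0, 6, 7, 4]
reverse → [4, 7, 6, 0]
items[3]+items[1] = 0+7 = 7

7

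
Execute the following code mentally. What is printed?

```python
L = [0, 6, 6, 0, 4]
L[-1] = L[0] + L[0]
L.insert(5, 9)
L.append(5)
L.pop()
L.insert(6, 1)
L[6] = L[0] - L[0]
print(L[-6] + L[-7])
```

L[-1] = L[0]+L[0] = 0+0 = 0 → [0, 6, 6, 0, 0]
insert 9 at 5 → [0, 6, 6, 0, 0, 9]
append 5 → [0, 6, 6, 0, 0, 9, 5]
pop() removes 5 → [0, 6, 6, 0, 0, 9]
insert 1 at 6 → [0, 6, 6, 0, 0, 9, 1]
L[6] = L[0]-L[0] = 0-0 = 0 → [0, 6, 6, 0, 0, 9, 0]
L[-6]+L[-7] = 6+0 = 6

6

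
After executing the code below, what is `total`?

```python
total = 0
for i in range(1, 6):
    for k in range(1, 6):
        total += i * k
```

i=1,k=1: total = 0+1 = 1
i=1,k=2: total = 1+2 = 3
i=1,k=3: total = 3+3 = 6
i=1,k=4: total = 6+4 = 10
i=1,k=5: total = 10+5 = 15
i=2,k=1: total = 15+2 = 17
i=2,k=2: total = 17+4 = 21
i=2,k=3: total = 21+6 = 27
i=2,k=4: total = 27+8 = 35
i=2,k=5: total = 35+10 = 45
i=3,k=1: total = 45+3 = 48
i=3,k=2: total = 48+6 = 54
i=3,k=3: total = 54+9 = 63
i=3,k=4: total = 63+12 = 75
i=3,k=5: total = 75+15 = 90
i=4,k=1: total = 90+4 = 94
i=4,k=2: total = 94+8 = 102
i=4,k=3: total = 102+12 = 114
i=4,k=4: total = 114+16 = 130
i=4,k=5: total = 130+20 = 150
i=5,k=1: total = 150+5 = 155
i=5,k=2: total = 155+10 = 165
i=5,k=3: total = 165+15 = 180
i=5,k=4: total = 180+20 = 200
i=5,k=5: total = 200+25 = 225

225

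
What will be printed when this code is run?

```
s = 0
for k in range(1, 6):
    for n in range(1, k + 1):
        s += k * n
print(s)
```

140

k=1,n=1: s = 0+1 = 1
k=2,n=1: s = 1+2 = 3
k=2,n=2: s = 3+4 = 7
k=3,n=1: s = 7+3 = 10
k=3,n=2: s = 10+6 = 16
k=3,n=3: s = 16+9 = 25
k=4,n=1: s = 25+4 = 29
k=4,n=2: s = 29+8 = 37
k=4,n=3: s = 37+12 = 49
k=4,n=4: s = 49+16 = 65
k=5,n=1: s = 65+5 = 70
k=5,n=2: s = 70+10 = 80
k=5,n=3: s = 80+15 = 95
k=5,n=4: s = 95+20 = 115
k=5,n=5: s = 115+25 = 140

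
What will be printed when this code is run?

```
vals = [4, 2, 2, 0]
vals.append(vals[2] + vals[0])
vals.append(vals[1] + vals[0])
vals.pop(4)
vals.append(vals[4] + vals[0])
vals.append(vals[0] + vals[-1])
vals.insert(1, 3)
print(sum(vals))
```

41

append vals[2]+vals[0] = 2+4 = 6 → [4, 2, 2, 0, 6]
append vals[1]+vals[0] = 2+4 = 6 → [4, 2, 2, 0, 6, 6]
pop(4) removes 6 → [4, 2, 2, 0, 6]
append vals[4]+vals[0] = 6+4 = 10 → [4, 2, 2, 0, 6, 10]
append vals[0]+vals[-1] = 4+10 = 14 → [4, 2, 2, 0, 6, 10, 14]
insert 3 at 1 → [4, 3, 2, 2, 0, 6, 10, 14]
sum = 41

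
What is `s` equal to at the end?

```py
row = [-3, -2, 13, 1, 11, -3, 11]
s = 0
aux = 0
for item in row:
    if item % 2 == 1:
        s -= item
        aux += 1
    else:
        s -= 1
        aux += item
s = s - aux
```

-35

item=-3: odd, s = 0-(-3) = 3; aux=1
item=-2: not odd, s = 3-1 = 2; aux=-1
item=13: odd, s = 2-13 = -11; aux=0
item=1: odd, s = (-11)-1 = -12; aux=1
item=11: odd, s = (-12)-11 = -23; aux=2
item=-3: odd, s = (-23)-(-3) = -20; aux=3
item=11: odd, s = (-20)-11 = -31; aux=4
s-aux = (-31)-4 = -35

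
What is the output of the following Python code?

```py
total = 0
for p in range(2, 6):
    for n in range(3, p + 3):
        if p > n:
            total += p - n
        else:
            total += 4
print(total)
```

48

p=2,n=3: not 2>3, total = 0+4 = 4
p=2,n=4: not 2>4, total = 4+4 = 8
p=3,n=3: not 3>3, total = 8+4 = 12
p=3,n=4: not 3>4, total = 12+4 = 16
p=3,n=5: not 3>5, total = 16+4 = 20
p=4,n=3: 4>3, total = 20+1 = 21
p=4,n=4: not 4>4, total = 21+4 = 25
p=4,n=5: not 4>5, total = 25+4 = 29
p=4,n=6: not 4>6, total = 29+4 = 33
p=5,n=3: 5>3, total = 33+2 = 35
p=5,n=4: 5>4, total = 35+1 = 36
p=5,n=5: not 5>5, total = 36+4 = 40
p=5,n=6: not 5>6, total = 40+4 = 44
p=5,n=7: not 5>7, total = 44+4 = 48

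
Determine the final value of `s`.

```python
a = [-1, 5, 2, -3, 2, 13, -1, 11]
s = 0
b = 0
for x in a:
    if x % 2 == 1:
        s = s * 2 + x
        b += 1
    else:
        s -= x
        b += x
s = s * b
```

x=-1: odd, s = 0*2+(-1) = -1; b=1
x=5: odd, s = (-1)*2+5 = 3; b=2
x=2: not odd, s = 3-2 = 1; b=4
x=-3: odd, s = 1*2+(-3) = -1; b=5
x=2: not odd, s = (-1)-2 = -3; b=7
x=13: odd, s = (-3)*2+13 = 7; b=8
x=-1: odd, s = 7*2+(-1) = 13; b=9
x=11: odd, s = 13*2+11 = 37; b=10
s*b = 37*10 = 370

370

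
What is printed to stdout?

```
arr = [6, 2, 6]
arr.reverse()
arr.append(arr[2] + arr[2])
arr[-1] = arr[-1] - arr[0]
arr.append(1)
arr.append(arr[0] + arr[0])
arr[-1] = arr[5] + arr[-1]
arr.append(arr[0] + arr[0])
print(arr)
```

reverse → [6, 2, 6]
append arr[2]+arr[2] = 6+6 = 12 → [6, 2, 6, 12]
arr[-1] = arr[-1]-arr[0] = 12-6 = 6 → [6, 2, 6, 6]
append 1 → [6, 2, 6, 6, 1]
append arr[0]+arr[0] = 6+6 = 12 → [6, 2, 6, 6, 1, 12]
arr[-1] = arr[5]+arr[-1] = 12+12 = 24 → [6, 2, 6, 6, 1, 24]
append arr[0]+arr[0] = 6+6 = 12 → [6, 2, 6, 6, 1, 24, 12]

[6, 2, 6, 6, 1, 24, 12]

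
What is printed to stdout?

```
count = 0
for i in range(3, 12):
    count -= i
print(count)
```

i=3: count = 0-3 = -3
i=4: count = (-3)-4 = -7
i=5: count = (-7)-5 = -12
i=6: count = (-12)-6 = -18
i=7: count = (-18)-7 = -25
i=8: count = (-25)-8 = -33
i=9: count = (-33)-9 = -42
i=10: count = (-42)-10 = -52
i=11: count = (-52)-11 = -63

-63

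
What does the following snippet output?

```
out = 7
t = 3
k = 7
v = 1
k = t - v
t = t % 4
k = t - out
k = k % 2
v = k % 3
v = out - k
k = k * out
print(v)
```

k = 3-1 = 2
t = 3%4 = 3
k = 3-7 = -4
k = (-4)%2 = 0
v = 0%3 = 0
v = 7-0 = 7
k = 0*7 = 0

7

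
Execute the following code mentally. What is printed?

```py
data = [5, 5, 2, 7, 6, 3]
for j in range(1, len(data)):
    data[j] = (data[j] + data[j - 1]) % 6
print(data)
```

j=1: data[1] = (5+5)%6 = 4 → [5, 4, 2, 7, 6, 3]
j=2: data[2] = (2+4)%6 = 0 → [5, 4, 0, 7, 6, 3]
j=3: data[3] = (7+0)%6 = 1 → [5, 4, 0, 1, 6, 3]
j=4: data[4] = (6+1)%6 = 1 → [5, 4, 0, 1, 1, 3]
j=5: data[5] = (3+1)%6 = 4 → [5, 4, 0, 1, 1, 4]

[5, 4, 0, 1, 1, 4]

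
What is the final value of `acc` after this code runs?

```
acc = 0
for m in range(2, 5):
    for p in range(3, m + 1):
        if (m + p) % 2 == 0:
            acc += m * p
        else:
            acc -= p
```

22

m=3,p=3: even sum, acc = 0+9 = 9
m=4,p=3: odd sum, acc = 9-3 = 6
m=4,p=4: even sum, acc = 6+16 = 22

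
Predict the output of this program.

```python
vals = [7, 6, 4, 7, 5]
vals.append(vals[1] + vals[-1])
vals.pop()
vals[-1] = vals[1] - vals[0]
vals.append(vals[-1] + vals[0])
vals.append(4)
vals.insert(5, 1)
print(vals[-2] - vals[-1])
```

2

append vals[1]+vals[-1] = 6+5 = 11 → [7, 6, 4, 7, 5, 11]
pop() removes 11 → [7, 6, 4, 7, 5]
vals[-1] = vals[1]-vals[0] = 6-7 = -1 → [7, 6, 4, 7, -1]
append vals[-1]+vals[0] = (-1)+7 = 6 → [7, 6, 4, 7, -1, 6]
append 4 → [7, 6, 4, 7, -1, 6, 4]
insert 1 at 5 → [7, 6, 4, 7, -1, 1, 6, 4]
vals[-2]-vals[-1] = 6-4 = 2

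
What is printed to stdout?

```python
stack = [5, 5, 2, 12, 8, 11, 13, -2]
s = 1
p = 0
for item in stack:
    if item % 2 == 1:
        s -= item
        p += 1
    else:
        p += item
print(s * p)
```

item=5: odd, s = 1-5 = -4; p=1
item=5: odd, s = (-4)-5 = -9; p=2
item=2: not odd; p=4
item=12: not odd; p=16
item=8: not odd; p=24
item=11: odd, s = (-9)-11 = -20; p=25
item=13: odd, s = (-20)-13 = -33; p=26
item=-2: not odd; p=24
s*p = (-33)*24 = -792

-792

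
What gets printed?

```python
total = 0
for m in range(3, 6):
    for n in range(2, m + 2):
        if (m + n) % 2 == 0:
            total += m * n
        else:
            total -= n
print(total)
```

47

m=3,n=2: odd sum, total = 0-2 = -2
m=3,n=3: even sum, total = (-2)+9 = 7
m=3,n=4: odd sum, total = 7-4 = 3
m=4,n=2: even sum, total = 3+8 = 11
m=4,n=3: odd sum, total = 11-3 = 8
m=4,n=4: even sum, total = 8+16 = 24
m=4,n=5: odd sum, total = 24-5 = 19
m=5,n=2: odd sum, total = 19-2 = 17
m=5,n=3: even sum, total = 17+15 = 32
m=5,n=4: odd sum, total = 32-4 = 28
m=5,n=5: even sum, total = 28+25 = 53
m=5,n=6: odd sum, total = 53-6 = 47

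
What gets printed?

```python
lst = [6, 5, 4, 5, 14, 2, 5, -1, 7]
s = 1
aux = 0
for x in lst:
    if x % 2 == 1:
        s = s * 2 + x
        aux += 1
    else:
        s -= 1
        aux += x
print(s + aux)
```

x=6: not odd, s = 1-1 = 0; aux=6
x=5: odd, s = 0*2+5 = 5; aux=7
x=4: not odd, s = 5-1 = 4; aux=11
x=5: odd, s = 4*2+5 = 13; aux=12
x=14: not odd, s = 13-1 = 12; aux=26
x=2: not odd, s = 12-1 = 11; aux=28
x=5: odd, s = 11*2+5 = 27; aux=29
x=-1: odd, s = 27*2+(-1) = 53; aux=30
x=7: odd, s = 53*2+7 = 113; aux=31
s+aux = 113+31 = 144

144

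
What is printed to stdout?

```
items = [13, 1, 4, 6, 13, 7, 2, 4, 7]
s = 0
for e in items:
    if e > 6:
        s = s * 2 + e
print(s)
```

e=13: >6, s = 0*2+13 = 13
e=1: not >6
e=4: not >6
e=6: not >6
e=13: >6, s = 13*2+13 = 39
e=7: >6, s = 39*2+7 = 85
e=2: not >6
e=4: not >6
e=7: >6, s = 85*2+7 = 177

177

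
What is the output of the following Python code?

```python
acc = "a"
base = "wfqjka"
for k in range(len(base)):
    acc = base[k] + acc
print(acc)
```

k=0: prepend 'w' → 'wa'
k=1: prepend 'f' → 'fwa'
k=2: prepend 'q' → 'qfwa'
k=3: prepend 'j' → 'jqfwa'
k=4: prepend 'k' → 'kjqfwa'
k=5: prepend 'a' → 'akjqfwa'

akjqfwa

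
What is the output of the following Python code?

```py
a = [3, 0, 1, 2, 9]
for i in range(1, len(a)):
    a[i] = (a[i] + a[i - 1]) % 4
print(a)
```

[3, 3, 0, 2, 3]

i=1: a[1] = (0+3)%4 = 3 → [3, 3, 1, 2, 9]
i=2: a[2] = (1+3)%4 = 0 → [3, 3, 0, 2, 9]
i=3: a[3] = (2+0)%4 = 2 → [3, 3, 0, 2, 9]
i=4: a[4] = (9+2)%4 = 3 → [3, 3, 0, 2, 3]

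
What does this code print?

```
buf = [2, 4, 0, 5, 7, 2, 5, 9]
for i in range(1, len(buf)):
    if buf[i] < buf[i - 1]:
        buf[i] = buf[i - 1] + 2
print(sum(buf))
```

i=1: 4>=2, unchanged → [2, 4, 0, 5, 7, 2, 5, 9]
i=2: 0<4, buf[2] = 4+2 = 6 → [2, 4, 6, 5, 7, 2, 5, 9]
i=3: 5<6, buf[3] = 6+2 = 8 → [2, 4, 6, 8, 7, 2, 5, 9]
i=4: 7<8, buf[4] = 8+2 = 10 → [2, 4, 6, 8, 10, 2, 5, 9]
i=5: 2<10, buf[5] = 10+2 = 12 → [2, 4, 6, 8, 10, 12, 5, 9]
i=6: 5<12, buf[6] = 12+2 = 14 → [2, 4, 6, 8, 10, 12, 14, 9]
i=7: 9<14, buf[7] = 14+2 = 16 → [2, 4, 6, 8, 10, 12, 14, 16]
sum = 72

72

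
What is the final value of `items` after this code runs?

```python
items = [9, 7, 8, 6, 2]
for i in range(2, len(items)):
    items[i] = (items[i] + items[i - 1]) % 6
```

[9, 7, 3, 3, 5]

i=2: items[2] = (8+7)%6 = 3 → [9, 7, 3, 6, 2]
i=3: items[3] = (6+3)%6 = 3 → [9, 7, 3, 3, 2]
i=4: items[4] = (2+3)%6 = 5 → [9, 7, 3, 3, 5]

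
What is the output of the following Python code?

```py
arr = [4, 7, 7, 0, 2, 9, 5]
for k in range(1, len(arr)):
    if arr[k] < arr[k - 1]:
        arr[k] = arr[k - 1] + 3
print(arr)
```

[4, 7, 7, 10, 13, 16, 19]

k=1: 7>=4, unchanged → [4, 7, 7, 0, 2, 9, 5]
k=2: 7>=7, unchanged → [4, 7, 7, 0, 2, 9, 5]
k=3: 0<7, arr[3] = 7+3 = 10 → [4, 7, 7, 10, 2, 9, 5]
k=4: 2<10, arr[4] = 10+3 = 13 → [4, 7, 7, 10, 13, 9, 5]
k=5: 9<13, arr[5] = 13+3 = 16 → [4, 7, 7, 10, 13, 16, 5]
k=6: 5<16, arr[6] = 16+3 = 19 → [4, 7, 7, 10, 13, 16, 19]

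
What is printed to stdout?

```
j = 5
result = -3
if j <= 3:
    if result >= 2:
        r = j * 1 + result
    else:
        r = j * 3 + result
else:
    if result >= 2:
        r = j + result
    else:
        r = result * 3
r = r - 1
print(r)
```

j=5, result=-3
j <= 3 is False; result >= 2 is False
→ r = result * 3 = -9
r = (-9)-1 = -10

-10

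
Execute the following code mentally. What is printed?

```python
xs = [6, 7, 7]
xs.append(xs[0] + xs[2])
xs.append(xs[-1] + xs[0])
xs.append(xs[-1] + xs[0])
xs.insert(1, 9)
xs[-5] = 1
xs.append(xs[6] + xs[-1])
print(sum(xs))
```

130

append xs[0]+xs[2] = 6+7 = 13 → [6, 7, 7, 13]
append xs[-1]+xs[0] = 13+6 = 19 → [6, 7, 7, 13, 19]
append xs[-1]+xs[0] = 19+6 = 25 → [6, 7, 7, 13, 19, 25]
insert 9 at 1 → [6, 9, 7, 7, 13, 19, 25]
xs[-5] = 1 → [6, 9, 1, 7, 13, 19, 25]
append xs[6]+xs[-1] = 25+25 = 50 → [6, 9, 1, 7, 13, 19, 25, 50]
sum = 130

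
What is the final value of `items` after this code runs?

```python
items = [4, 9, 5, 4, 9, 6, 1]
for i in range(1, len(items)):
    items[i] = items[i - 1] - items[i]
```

[4, -5, -10, -14, -23, -29, -30]

i=1: items[1] = 4-9 = -5 → [4, -5, 5, 4, 9, 6, 1]
i=2: items[2] = (-5)-5 = -10 → [4, -5, -10, 4, 9, 6, 1]
i=3: items[3] = (-10)-4 = -14 → [4, -5, -10, -14, 9, 6, 1]
i=4: items[4] = (-14)-9 = -23 → [4, -5, -10, -14, -23, 6, 1]
i=5: items[5] = (-23)-6 = -29 → [4, -5, -10, -14, -23, -29, 1]
i=6: items[6] = (-29)-1 = -30 → [4, -5, -10, -14, -23, -29, -30]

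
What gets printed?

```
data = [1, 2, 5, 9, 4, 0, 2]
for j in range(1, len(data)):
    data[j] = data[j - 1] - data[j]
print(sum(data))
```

j=1: data[1] = 1-2 = -1 → [1, -1, 5, 9, 4, 0, 2]
j=2: data[2] = (-1)-5 = -6 → [1, -1, -6, 9, 4, 0, 2]
j=3: data[3] = (-6)-9 = -15 → [1, -1, -6, -15, 4, 0, 2]
j=4: data[4] = (-15)-4 = -19 → [1, -1, -6, -15, -19, 0, 2]
j=5: data[5] = (-19)-0 = -19 → [1, -1, -6, -15, -19, -19, 2]
j=6: data[6] = (-19)-2 = -21 → [1, -1, -6, -15, -19, -19, -21]
sum = -80

-80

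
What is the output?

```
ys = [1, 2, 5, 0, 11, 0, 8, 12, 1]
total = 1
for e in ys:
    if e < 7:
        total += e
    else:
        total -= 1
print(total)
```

7

e=1: <7, total = 1+1 = 2
e=2: <7, total = 2+2 = 4
e=5: <7, total = 4+5 = 9
e=0: <7, total = 9+0 = 9
e=11: not <7, total = 9-1 = 8
e=0: <7, total = 8+0 = 8
e=8: not <7, total = 8-1 = 7
e=12: not <7, total = 7-1 = 6
e=1: <7, total = 6+1 = 7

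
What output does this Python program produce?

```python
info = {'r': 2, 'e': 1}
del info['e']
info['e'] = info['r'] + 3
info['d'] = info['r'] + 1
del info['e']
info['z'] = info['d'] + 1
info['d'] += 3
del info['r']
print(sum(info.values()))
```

10

del 'e' → {'r': 2}
info['e'] = info['r']+3 = 5 → {'r': 2, 'e': 5}
info['d'] = info['r']+1 = 3 → {'r': 2, 'e': 5, 'd': 3}
del 'e' → {'r': 2, 'd': 3}
info['z'] = info['d']+1 = 4 → {'r': 2, 'd': 3, 'z': 4}
info['d'] = 3+3 = 6 → {'r': 2, 'd': 6, 'z': 4}
del 'r' → {'d': 6, 'z': 4}
sum of values = 10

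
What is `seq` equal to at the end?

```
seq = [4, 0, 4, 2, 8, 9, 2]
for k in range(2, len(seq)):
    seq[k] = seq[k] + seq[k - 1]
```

[4, 0, 4, 6, 14, 23, 25]

k=2: seq[2] = 4+0 = 4 → [4, 0, 4, 2, 8, 9, 2]
k=3: seq[3] = 2+4 = 6 → [4, 0, 4, 6, 8, 9, 2]
k=4: seq[4] = 8+6 = 14 → [4, 0, 4, 6, 14, 9, 2]
k=5: seq[5] = 9+14 = 23 → [4, 0, 4, 6, 14, 23, 2]
k=6: seq[6] = 2+23 = 25 → [4, 0, 4, 6, 14, 23, 25]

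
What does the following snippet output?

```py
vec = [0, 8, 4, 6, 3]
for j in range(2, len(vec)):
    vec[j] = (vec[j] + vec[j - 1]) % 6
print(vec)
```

[0, 8, 0, 0, 3]

j=2: vec[2] = (4+8)%6 = 0 → [0, 8, 0, 6, 3]
j=3: vec[3] = (6+0)%6 = 0 → [0, 8, 0, 0, 3]
j=4: vec[4] = (3+0)%6 = 3 → [0, 8, 0, 0, 3]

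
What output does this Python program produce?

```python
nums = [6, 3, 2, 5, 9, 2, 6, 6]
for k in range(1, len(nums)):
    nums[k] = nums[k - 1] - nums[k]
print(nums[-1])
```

-27

k=1: nums[1] = 6-3 = 3 → [6, 3, 2, 5, 9, 2, 6, 6]
k=2: nums[2] = 3-2 = 1 → [6, 3, 1, 5, 9, 2, 6, 6]
k=3: nums[3] = 1-5 = -4 → [6, 3, 1, -4, 9, 2, 6, 6]
k=4: nums[4] = (-4)-9 = -13 → [6, 3, 1, -4, -13, 2, 6, 6]
k=5: nums[5] = (-13)-2 = -15 → [6, 3, 1, -4, -13, -15, 6, 6]
k=6: nums[6] = (-15)-6 = -21 → [6, 3, 1, -4, -13, -15, -21, 6]
k=7: nums[7] = (-21)-6 = -27 → [6, 3, 1, -4, -13, -15, -21, -27]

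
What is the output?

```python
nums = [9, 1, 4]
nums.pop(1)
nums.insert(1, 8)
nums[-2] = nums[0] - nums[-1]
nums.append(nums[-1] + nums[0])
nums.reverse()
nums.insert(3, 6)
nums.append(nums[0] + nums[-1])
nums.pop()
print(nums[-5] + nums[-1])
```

pop(1) removes 1 → [9, 4]
insert 8 at 1 → [9, 8, 4]
nums[-2] = nums[0]-nums[-1] = 9-4 = 5 → [9, 5, 4]
append nums[-1]+nums[0] = 4+9 = 13 → [9, 5, 4, 13]
reverse → [13, 4, 5, 9]
insert 6 at 3 → [13, 4, 5, 6, 9]
append nums[0]+nums[-1] = 13+9 = 22 → [13, 4, 5, 6, 9, 22]
pop() removes 22 → [13, 4, 5, 6, 9]
nums[-5]+nums[-1] = 13+9 = 22

22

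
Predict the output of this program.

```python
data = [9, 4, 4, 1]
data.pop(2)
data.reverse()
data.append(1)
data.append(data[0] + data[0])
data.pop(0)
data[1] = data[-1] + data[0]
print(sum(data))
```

13

pop(2) removes 4 → [9, 4, 1]
reverse → [1, 4, 9]
append 1 → [1, 4, 9, 1]
append data[0]+data[0] = 1+1 = 2 → [1, 4, 9, 1, 2]
pop(0) removes 1 → [4, 9, 1, 2]
data[1] = data[-1]+data[0] = 2+4 = 6 → [4, 6, 1, 2]
sum = 13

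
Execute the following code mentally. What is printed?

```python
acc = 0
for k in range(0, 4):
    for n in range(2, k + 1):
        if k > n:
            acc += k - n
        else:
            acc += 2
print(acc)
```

k=2,n=2: not 2>2, acc = 0+2 = 2
k=3,n=2: 3>2, acc = 2+1 = 3
k=3,n=3: not 3>3, acc = 3+2 = 5

5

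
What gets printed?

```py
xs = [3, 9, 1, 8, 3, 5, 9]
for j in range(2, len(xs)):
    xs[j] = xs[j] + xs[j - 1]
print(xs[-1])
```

35

j=2: xs[2] = 1+9 = 10 → [3, 9, 10, 8, 3, 5, 9]
j=3: xs[3] = 8+10 = 18 → [3, 9, 10, 18, 3, 5, 9]
j=4: xs[4] = 3+18 = 21 → [3, 9, 10, 18, 21, 5, 9]
j=5: xs[5] = 5+21 = 26 → [3, 9, 10, 18, 21, 26, 9]
j=6: xs[6] = 9+26 = 35 → [3, 9, 10, 18, 21, 26, 35]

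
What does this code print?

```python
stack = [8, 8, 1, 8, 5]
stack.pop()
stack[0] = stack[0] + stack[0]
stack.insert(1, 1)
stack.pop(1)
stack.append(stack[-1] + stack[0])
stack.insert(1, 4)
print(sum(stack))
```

61

pop() removes 5 → [8, 8, 1, 8]
stack[0] = stack[0]+stack[0] = 8+8 = 16 → [16, 8, 1, 8]
insert 1 at 1 → [16, 1, 8, 1, 8]
pop(1) removes 1 → [16, 8, 1, 8]
append stack[-1]+stack[0] = 8+16 = 24 → [16, 8, 1, 8, 24]
insert 4 at 1 → [16, 4, 8, 1, 8, 24]
sum = 61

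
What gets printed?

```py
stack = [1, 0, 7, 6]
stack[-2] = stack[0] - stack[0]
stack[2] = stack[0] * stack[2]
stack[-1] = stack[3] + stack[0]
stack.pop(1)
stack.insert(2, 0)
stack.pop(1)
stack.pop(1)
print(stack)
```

stack[-2] = stack[0]-stack[0] = 1-1 = 0 → [1, 0, 0, 6]
stack[2] = stack[0]*stack[2] = 1*0 = 0 → [1, 0, 0, 6]
stack[-1] = stack[3]+stack[0] = 6+1 = 7 → [1, 0, 0, 7]
pop(1) removes 0 → [1, 0, 7]
insert 0 at 2 → [1, 0, 0, 7]
pop(1) removes 0 → [1, 0, 7]
pop(1) removes 0 → [1, 7]

[1, 7]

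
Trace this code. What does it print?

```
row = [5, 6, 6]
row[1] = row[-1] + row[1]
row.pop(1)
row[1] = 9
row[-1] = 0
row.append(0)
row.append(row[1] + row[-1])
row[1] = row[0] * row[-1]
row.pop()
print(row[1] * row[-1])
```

0

row[1] = row[-1]+row[1] = 6+6 = 12 → [5, 12, 6]
pop(1) removes 12 → [5, 6]
row[1] = 9 → [5, 9]
row[-1] = 0 → [5, 0]
append 0 → [5, 0, 0]
append row[1]+row[-1] = 0+0 = 0 → [5, 0, 0, 0]
row[1] = row[0]*row[-1] = 5*0 = 0 → [5, 0, 0, 0]
pop() removes 0 → [5, 0, 0]
row[1]*row[-1] = 0*0 = 0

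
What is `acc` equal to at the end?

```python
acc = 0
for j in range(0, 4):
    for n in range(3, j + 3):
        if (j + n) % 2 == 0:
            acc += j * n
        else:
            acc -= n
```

j=1,n=3: even sum, acc = 0+3 = 3
j=2,n=3: odd sum, acc = 3-3 = 0
j=2,n=4: even sum, acc = 0+8 = 8
j=3,n=3: even sum, acc = 8+9 = 17
j=3,n=4: odd sum, acc = 17-4 = 13
j=3,n=5: even sum, acc = 13+15 = 28

28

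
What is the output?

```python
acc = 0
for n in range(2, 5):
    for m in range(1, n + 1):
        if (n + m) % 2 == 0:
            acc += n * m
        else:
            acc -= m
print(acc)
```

n=2,m=1: odd sum, acc = 0-1 = -1
n=2,m=2: even sum, acc = (-1)+4 = 3
n=3,m=1: even sum, acc = 3+3 = 6
n=3,m=2: odd sum, acc = 6-2 = 4
n=3,m=3: even sum, acc = 4+9 = 13
n=4,m=1: odd sum, acc = 13-1 = 12
n=4,m=2: even sum, acc = 12+8 = 20
n=4,m=3: odd sum, acc = 20-3 = 17
n=4,m=4: even sum, acc = 17+16 = 33

33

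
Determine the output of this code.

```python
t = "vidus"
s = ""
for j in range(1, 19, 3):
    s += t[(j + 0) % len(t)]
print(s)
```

j=1: add t[1]='i' → 'i'
j=4: add t[4]='s' → 'is'
j=7: add t[2]='d' → 'isd'
j=10: add t[0]='v' → 'isdv'
j=13: add t[3]='u' → 'isdvu'
j=16: add t[1]='i' → 'isdvui'

isdvui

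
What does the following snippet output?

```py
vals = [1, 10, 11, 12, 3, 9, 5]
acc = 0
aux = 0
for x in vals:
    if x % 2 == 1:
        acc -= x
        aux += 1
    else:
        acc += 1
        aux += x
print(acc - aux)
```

x=1: odd, acc = 0-1 = -1; aux=1
x=10: not odd, acc = (-1)+1 = 0; aux=11
x=11: odd, acc = 0-11 = -11; aux=12
x=12: not odd, acc = (-11)+1 = -10; aux=24
x=3: odd, acc = (-10)-3 = -13; aux=25
x=9: odd, acc = (-13)-9 = -22; aux=26
x=5: odd, acc = (-22)-5 = -27; aux=27
acc-aux = (-27)-27 = -54

-54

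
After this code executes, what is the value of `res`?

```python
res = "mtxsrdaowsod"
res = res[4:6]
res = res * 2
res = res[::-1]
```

'drdr'

slice [4:6] → 'rd'
repeat ×2 → 'rdrd'
reverse → 'drdr'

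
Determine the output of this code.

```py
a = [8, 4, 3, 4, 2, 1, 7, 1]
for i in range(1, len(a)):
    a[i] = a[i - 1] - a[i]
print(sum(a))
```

-28

i=1: a[1] = 8-4 = 4 → [8, 4, 3, 4, 2, 1, 7, 1]
i=2: a[2] = 4-3 = 1 → [8, 4, 1, 4, 2, 1, 7, 1]
i=3: a[3] = 1-4 = -3 → [8, 4, 1, -3, 2, 1, 7, 1]
i=4: a[4] = (-3)-2 = -5 → [8, 4, 1, -3, -5, 1, 7, 1]
i=5: a[5] = (-5)-1 = -6 → [8, 4, 1, -3, -5, -6, 7, 1]
i=6: a[6] = (-6)-7 = -13 → [8, 4, 1, -3, -5, -6, -13, 1]
i=7: a[7] = (-13)-1 = -14 → [8, 4, 1, -3, -5, -6, -13, -14]
sum = -28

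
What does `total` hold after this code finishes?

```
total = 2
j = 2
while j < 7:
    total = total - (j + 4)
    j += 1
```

j=2: total = 2-6 = -4
j=3: total = (-4)-7 = -11
j=4: total = (-11)-8 = -19
j=5: total = (-19)-9 = -28
j=6: total = (-28)-10 = -38

-38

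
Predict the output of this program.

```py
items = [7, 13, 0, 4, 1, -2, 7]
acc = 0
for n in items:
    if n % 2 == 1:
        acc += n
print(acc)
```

28

n=7: odd, acc = 0+7 = 7
n=13: odd, acc = 7+13 = 20
n=0: not odd
n=4: not odd
n=1: odd, acc = 20+1 = 21
n=-2: not odd
n=7: odd, acc = 21+7 = 28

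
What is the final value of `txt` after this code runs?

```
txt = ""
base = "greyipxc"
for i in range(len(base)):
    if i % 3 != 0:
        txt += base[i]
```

'reipc'

i=0: skip
i=1: add 'r' → 'r'
i=2: add 'e' → 're'
i=3: skip
i=4: add 'i' → 'rei'
i=5: add 'p' → 'reip'
i=6: skip
i=7: add 'c' → 'reipc'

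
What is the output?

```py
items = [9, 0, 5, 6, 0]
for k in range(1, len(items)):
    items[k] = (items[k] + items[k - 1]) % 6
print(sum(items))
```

k=1: items[1] = (0+9)%6 = 3 → [9, 3, 5, 6, 0]
k=2: items[2] = (5+3)%6 = 2 → [9, 3, 2, 6, 0]
k=3: items[3] = (6+2)%6 = 2 → [9, 3, 2, 2, 0]
k=4: items[4] = (0+2)%6 = 2 → [9, 3, 2, 2, 2]
sum = 18

18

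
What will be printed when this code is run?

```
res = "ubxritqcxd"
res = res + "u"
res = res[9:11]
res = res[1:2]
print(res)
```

u

+ 'u' → 'ubxritqcxdu'
slice [9:11] → 'du'
slice [1:2] → 'u'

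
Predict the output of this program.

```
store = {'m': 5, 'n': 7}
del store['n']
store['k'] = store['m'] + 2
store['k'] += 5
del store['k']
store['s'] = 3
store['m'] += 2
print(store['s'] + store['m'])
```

10

del 'n' → {'m': 5}
store['k'] = store['m']+2 = 7 → {'m': 5, 'k': 7}
store['k'] = 7+5 = 12 → {'m': 5, 'k': 12}
del 'k' → {'m': 5}
store['s'] = 3 → {'m': 5, 's': 3}
store['m'] = 5+2 = 7 → {'m': 7, 's': 3}
store['s']+store['m'] = 3+7 = 10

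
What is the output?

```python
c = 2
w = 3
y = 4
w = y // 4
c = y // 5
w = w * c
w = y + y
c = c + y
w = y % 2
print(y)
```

w = 4//4 = 1
c = 4//5 = 0
w = 1*0 = 0
w = 4+4 = 8
c = 0+4 = 4
w = 4%2 = 0

4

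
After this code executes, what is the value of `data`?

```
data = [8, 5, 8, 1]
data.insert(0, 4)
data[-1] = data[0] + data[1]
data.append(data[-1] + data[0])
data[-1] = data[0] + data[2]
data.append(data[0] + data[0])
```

insert 4 at 0 → [4, 8, 5, 8, 1]
data[-1] = data[0]+data[1] = 4+8 = 12 → [4, 8, 5, 8, 12]
append data[-1]+data[0] = 12+4 = 16 → [4, 8, 5, 8, 12, 16]
data[-1] = data[0]+data[2] = 4+5 = 9 → [4, 8, 5, 8, 12, 9]
append data[0]+data[0] = 4+4 = 8 → [4, 8, 5, 8, 12, 9, 8]

[4, 8, 5, 8, 12, 9, 8]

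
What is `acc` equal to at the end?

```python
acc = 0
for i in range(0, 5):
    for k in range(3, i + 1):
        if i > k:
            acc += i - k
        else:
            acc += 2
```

5

i=3,k=3: not 3>3, acc = 0+2 = 2
i=4,k=3: 4>3, acc = 2+1 = 3
i=4,k=4: not 4>4, acc = 3+2 = 5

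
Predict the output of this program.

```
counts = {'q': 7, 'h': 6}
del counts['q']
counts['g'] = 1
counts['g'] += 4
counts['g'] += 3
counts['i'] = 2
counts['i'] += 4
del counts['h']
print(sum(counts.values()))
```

del 'q' → {'h': 6}
counts['g'] = 1 → {'h': 6, 'g': 1}
counts['g'] = 1+4 = 5 → {'h': 6, 'g': 5}
counts['g'] = 5+3 = 8 → {'h': 6, 'g': 8}
counts['i'] = 2 → {'h': 6, 'g': 8, 'i': 2}
counts['i'] = 2+4 = 6 → {'h': 6, 'g': 8, 'i': 6}
del 'h' → {'g': 8, 'i': 6}
sum of values = 14

14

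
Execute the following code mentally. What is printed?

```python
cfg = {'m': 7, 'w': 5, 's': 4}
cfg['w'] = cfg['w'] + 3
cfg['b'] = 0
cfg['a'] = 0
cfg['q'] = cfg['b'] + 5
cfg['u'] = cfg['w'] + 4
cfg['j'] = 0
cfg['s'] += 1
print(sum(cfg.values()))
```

cfg['w'] = cfg['w']+3 = 8 → {'m': 7, 'w': 8, 's': 4}
cfg['b'] = 0 → {'m': 7, 'w': 8, 's': 4, 'b': 0}
cfg['a'] = 0 → {'m': 7, 'w': 8, 's': 4, 'b': 0, 'a': 0}
cfg['q'] = cfg['b']+5 = 5 → {'m': 7, 'w': 8, 's': 4, 'b': 0, 'a': 0, 'q': 5}
cfg['u'] = cfg['w']+4 = 12 → {'m': 7, 'w': 8, 's': 4, 'b': 0, 'a': 0, 'q': 5, 'u': 12}
cfg['j'] = 0 → {'m': 7, 'w': 8, 's': 4, 'b': 0, 'a': 0, 'q': 5, 'u': 12, 'j': 0}
cfg['s'] = 4+1 = 5 → {'m': 7, 'w': 8, 's': 5, 'b': 0, 'a': 0, 'q': 5, 'u': 12, 'j': 0}
sum of values = 37

37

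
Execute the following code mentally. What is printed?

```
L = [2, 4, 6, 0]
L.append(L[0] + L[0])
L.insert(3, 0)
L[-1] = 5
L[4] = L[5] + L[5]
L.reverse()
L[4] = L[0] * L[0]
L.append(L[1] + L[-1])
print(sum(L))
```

append L[0]+L[0] = 2+2 = 4 → [2, 4, 6, 0, 4]
insert 0 at 3 → [2, 4, 6, 0, 0, 4]
L[-1] = 5 → [2, 4, 6, 0, 0, 5]
L[4] = L[5]+L[5] = 5+5 = 10 → [2, 4, 6, 0, 10, 5]
reverse → [5, 10, 0, 6, 4, 2]
L[4] = L[0]*L[0] = 5*5 = 25 → [5, 10, 0, 6, 25, 2]
append L[1]+L[-1] = 10+2 = 12 → [5, 10, 0, 6, 25, 2, 12]
sum = 60

60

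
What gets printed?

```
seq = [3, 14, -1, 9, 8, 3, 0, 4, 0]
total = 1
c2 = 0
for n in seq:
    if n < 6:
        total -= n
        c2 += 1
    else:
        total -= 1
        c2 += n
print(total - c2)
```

-48

n=3: <6, total = 1-3 = -2; c2=1
n=14: not <6, total = (-2)-1 = -3; c2=15
n=-1: <6, total = (-3)-(-1) = -2; c2=16
n=9: not <6, total = (-2)-1 = -3; c2=25
n=8: not <6, total = (-3)-1 = -4; c2=33
n=3: <6, total = (-4)-3 = -7; c2=34
n=0: <6, total = (-7)-0 = -7; c2=35
n=4: <6, total = (-7)-4 = -11; c2=36
n=0: <6, total = (-11)-0 = -11; c2=37
total-c2 = (-11)-37 = -48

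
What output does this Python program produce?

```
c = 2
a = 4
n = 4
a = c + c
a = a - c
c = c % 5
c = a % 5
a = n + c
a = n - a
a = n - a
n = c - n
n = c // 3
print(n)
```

a = 2+2 = 4
a = 4-2 = 2
c = 2%5 = 2
c = 2%5 = 2
a = 4+2 = 6
a = 4-6 = -2
a = 4-(-2) = 6
n = 2-4 = -2
n = 2//3 = 0

0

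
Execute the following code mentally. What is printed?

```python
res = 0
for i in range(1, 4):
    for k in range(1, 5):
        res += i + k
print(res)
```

54

i=1,k=1: res = 0+2 = 2
i=1,k=2: res = 2+3 = 5
i=1,k=3: res = 5+4 = 9
i=1,k=4: res = 9+5 = 14
i=2,k=1: res = 14+3 = 17
i=2,k=2: res = 17+4 = 21
i=2,k=3: res = 21+5 = 26
i=2,k=4: res = 26+6 = 32
i=3,k=1: res = 32+4 = 36
i=3,k=2: res = 36+5 = 41
i=3,k=3: res = 41+6 = 47
i=3,k=4: res = 47+7 = 54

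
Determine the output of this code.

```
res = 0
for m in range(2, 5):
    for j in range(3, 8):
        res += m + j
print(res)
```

120

m=2,j=3: res = 0+5 = 5
m=2,j=4: res = 5+6 = 11
m=2,j=5: res = 11+7 = 18
m=2,j=6: res = 18+8 = 26
m=2,j=7: res = 26+9 = 35
m=3,j=3: res = 35+6 = 41
m=3,j=4: res = 41+7 = 48
m=3,j=5: res = 48+8 = 56
m=3,j=6: res = 56+9 = 65
m=3,j=7: res = 65+10 = 75
m=4,j=3: res = 75+7 = 82
m=4,j=4: res = 82+8 = 90
m=4,j=5: res = 90+9 = 99
m=4,j=6: res = 99+10 = 109
m=4,j=7: res = 109+11 = 120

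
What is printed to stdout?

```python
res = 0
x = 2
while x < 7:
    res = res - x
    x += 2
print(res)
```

x=2: res = 0-2 = -2
x=4: res = (-2)-4 = -6
x=6: res = (-6)-6 = -12

-12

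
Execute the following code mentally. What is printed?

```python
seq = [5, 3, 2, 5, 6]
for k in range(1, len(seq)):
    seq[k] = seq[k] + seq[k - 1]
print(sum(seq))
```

59

k=1: seq[1] = 3+5 = 8 → [5, 8, 2, 5, 6]
k=2: seq[2] = 2+8 = 10 → [5, 8, 10, 5, 6]
k=3: seq[3] = 5+10 = 15 → [5, 8, 10, 15, 6]
k=4: seq[4] = 6+15 = 21 → [5, 8, 10, 15, 21]
sum = 59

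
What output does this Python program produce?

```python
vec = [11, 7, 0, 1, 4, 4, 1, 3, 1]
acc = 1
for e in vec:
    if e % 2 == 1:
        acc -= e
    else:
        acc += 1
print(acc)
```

e=11: odd, acc = 1-11 = -10
e=7: odd, acc = (-10)-7 = -17
e=0: not odd, acc = (-17)+1 = -16
e=1: odd, acc = (-16)-1 = -17
e=4: not odd, acc = (-17)+1 = -16
e=4: not odd, acc = (-16)+1 = -15
e=1: odd, acc = (-15)-1 = -16
e=3: odd, acc = (-16)-3 = -19
e=1: odd, acc = (-19)-1 = -20

-20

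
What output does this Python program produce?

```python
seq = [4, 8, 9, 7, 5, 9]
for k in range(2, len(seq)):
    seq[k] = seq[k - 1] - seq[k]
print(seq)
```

[4, 8, -1, -8, -13, -22]

k=2: seq[2] = 8-9 = -1 → [4, 8, -1, 7, 5, 9]
k=3: seq[3] = (-1)-7 = -8 → [4, 8, -1, -8, 5, 9]
k=4: seq[4] = (-8)-5 = -13 → [4, 8, -1, -8, -13, 9]
k=5: seq[5] = (-13)-9 = -22 → [4, 8, -1, -8, -13, -22]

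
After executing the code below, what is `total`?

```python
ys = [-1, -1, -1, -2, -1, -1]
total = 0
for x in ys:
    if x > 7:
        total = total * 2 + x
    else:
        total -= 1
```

x=-1: not >7, total = 0-1 = -1
x=-1: not >7, total = (-1)-1 = -2
x=-1: not >7, total = (-2)-1 = -3
x=-2: not >7, total = (-3)-1 = -4
x=-1: not >7, total = (-4)-1 = -5
x=-1: not >7, total = (-5)-1 = -6

-6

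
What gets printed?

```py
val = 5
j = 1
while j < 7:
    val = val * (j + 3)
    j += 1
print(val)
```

j=1: val = 5*4 = 20
j=2: val = 20*5 = 100
j=3: val = 100*6 = 600
j=4: val = 600*7 = 4200
j=5: val = 4200*8 = 33600
j=6: val = 33600*9 = 302400

302400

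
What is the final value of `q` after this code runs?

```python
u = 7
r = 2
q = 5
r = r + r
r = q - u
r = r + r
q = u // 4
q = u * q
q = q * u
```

r = 2+2 = 4
r = 5-7 = -2
r = (-2)+(-2) = -4
q = 7//4 = 1
q = 7*1 = 7
q = 7*7 = 49

49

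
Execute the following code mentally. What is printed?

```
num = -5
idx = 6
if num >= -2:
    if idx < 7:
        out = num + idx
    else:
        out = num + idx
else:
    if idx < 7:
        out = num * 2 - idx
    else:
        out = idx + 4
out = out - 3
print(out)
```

-19

num=-5, idx=6
num >= -2 is False; idx < 7 is True
→ out = num * 2 - idx = -16
out = (-16)-3 = -19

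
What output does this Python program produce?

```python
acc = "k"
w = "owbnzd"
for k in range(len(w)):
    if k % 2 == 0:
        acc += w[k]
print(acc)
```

k=0: add 'o' → 'ko'
k=1: skip
k=2: add 'b' → 'kob'
k=3: skip
k=4: add 'z' → 'kobz'
k=5: skip

kobz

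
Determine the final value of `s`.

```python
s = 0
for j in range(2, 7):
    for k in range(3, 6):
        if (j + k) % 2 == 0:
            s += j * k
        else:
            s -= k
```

j=2,k=3: odd sum, s = 0-3 = -3
j=2,k=4: even sum, s = (-3)+8 = 5
j=2,k=5: odd sum, s = 5-5 = 0
j=3,k=3: even sum, s = 0+9 = 9
j=3,k=4: odd sum, s = 9-4 = 5
j=3,k=5: even sum, s = 5+15 = 20
j=4,k=3: odd sum, s = 20-3 = 17
j=4,k=4: even sum, s = 17+16 = 33
j=4,k=5: odd sum, s = 33-5 = 28
j=5,k=3: even sum, s = 28+15 = 43
j=5,k=4: odd sum, s = 43-4 = 39
j=5,k=5: even sum, s = 39+25 = 64
j=6,k=3: odd sum, s = 64-3 = 61
j=6,k=4: even sum, s = 61+24 = 85
j=6,k=5: odd sum, s = 85-5 = 80

80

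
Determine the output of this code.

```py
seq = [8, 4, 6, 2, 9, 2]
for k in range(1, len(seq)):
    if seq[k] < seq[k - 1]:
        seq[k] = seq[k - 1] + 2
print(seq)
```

k=1: 4<8, seq[1] = 8+2 = 10 → [8, 10, 6, 2, 9, 2]
k=2: 6<10, seq[2] = 10+2 = 12 → [8, 10, 12, 2, 9, 2]
k=3: 2<12, seq[3] = 12+2 = 14 → [8, 10, 12, 14, 9, 2]
k=4: 9<14, seq[4] = 14+2 = 16 → [8, 10, 12, 14, 16, 2]
k=5: 2<16, seq[5] = 16+2 = 18 → [8, 10, 12, 14, 16, 18]

[8, 10, 12, 14, 16, 18]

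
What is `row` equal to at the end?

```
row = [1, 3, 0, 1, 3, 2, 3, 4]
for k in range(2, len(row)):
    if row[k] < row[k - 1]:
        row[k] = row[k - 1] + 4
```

k=2: 0<3, row[2] = 3+4 = 7 → [1, 3, 7, 1, 3, 2, 3, 4]
k=3: 1<7, row[3] = 7+4 = 11 → [1, 3, 7, 11, 3, 2, 3, 4]
k=4: 3<11, row[4] = 11+4 = 15 → [1, 3, 7, 11, 15, 2, 3, 4]
k=5: 2<15, row[5] = 15+4 = 19 → [1, 3, 7, 11, 15, 19, 3, 4]
k=6: 3<19, row[6] = 19+4 = 23 → [1, 3, 7, 11, 15, 19, 23, 4]
k=7: 4<23, row[7] = 23+4 = 27 → [1, 3, 7, 11, 15, 19, 23, 27]

[1, 3, 7, 11, 15, 19, 23, 27]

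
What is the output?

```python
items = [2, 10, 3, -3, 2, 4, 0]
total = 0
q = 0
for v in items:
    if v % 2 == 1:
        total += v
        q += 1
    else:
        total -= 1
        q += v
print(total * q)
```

v=2: not odd, total = 0-1 = -1; q=2
v=10: not odd, total = (-1)-1 = -2; q=12
v=3: odd, total = (-2)+3 = 1; q=13
v=-3: odd, total = 1+(-3) = -2; q=14
v=2: not odd, total = (-2)-1 = -3; q=16
v=4: not odd, total = (-3)-1 = -4; q=20
v=0: not odd, total = (-4)-1 = -5; q=20
total*q = (-5)*20 = -100

-100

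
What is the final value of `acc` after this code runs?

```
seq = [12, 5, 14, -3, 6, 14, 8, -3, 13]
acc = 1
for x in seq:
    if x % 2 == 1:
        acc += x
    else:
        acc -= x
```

x=12: not odd, acc = 1-12 = -11
x=5: odd, acc = (-11)+5 = -6
x=14: not odd, acc = (-6)-14 = -20
x=-3: odd, acc = (-20)+(-3) = -23
x=6: not odd, acc = (-23)-6 = -29
x=14: not odd, acc = (-29)-14 = -43
x=8: not odd, acc = (-43)-8 = -51
x=-3: odd, acc = (-51)+(-3) = -54
x=13: odd, acc = (-54)+13 = -41

-41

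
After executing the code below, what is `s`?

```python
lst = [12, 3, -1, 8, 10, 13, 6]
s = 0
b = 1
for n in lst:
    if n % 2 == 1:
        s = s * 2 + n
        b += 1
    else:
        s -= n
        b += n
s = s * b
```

-4600

n=12: not odd, s = 0-12 = -12; b=13
n=3: odd, s = (-12)*2+3 = -21; b=14
n=-1: odd, s = (-21)*2+(-1) = -43; b=15
n=8: not odd, s = (-43)-8 = -51; b=23
n=10: not odd, s = (-51)-10 = -61; b=33
n=13: odd, s = (-61)*2+13 = -109; b=34
n=6: not odd, s = (-109)-6 = -115; b=40
s*b = (-115)*40 = -4600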